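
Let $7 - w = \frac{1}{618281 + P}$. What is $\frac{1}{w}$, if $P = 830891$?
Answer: $\frac{1449172}{10144203} \approx 0.14286$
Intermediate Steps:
$w = \frac{10144203}{1449172}$ ($w = 7 - \frac{1}{618281 + 830891} = 7 - \frac{1}{1449172} = \frac{10144203}{1449172} \approx 7.0$)
$\frac{1}{w} = \frac{1}{\frac{10144203}{1449172}} = \frac{1449172}{10144203}$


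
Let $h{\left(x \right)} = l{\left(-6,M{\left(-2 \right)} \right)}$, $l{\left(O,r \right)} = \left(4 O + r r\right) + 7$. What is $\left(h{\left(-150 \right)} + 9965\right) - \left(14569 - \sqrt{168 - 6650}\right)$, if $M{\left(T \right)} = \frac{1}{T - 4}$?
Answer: $- \frac{166355}{36} + i \sqrt{6482} \approx -4621.0 + 80.511 i$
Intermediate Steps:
$M{\left(T \right)} = \frac{1}{-4 + T}$
$l{\left(O,r \right)} = 7 + r^{2} + 4 O$ ($l{\left(O,r \right)} = \left(4 O + r^{2}\right) + 7 = \left(r^{2} + 4 O\right) + 7 = 7 + r^{2} + 4 O$)
$h{\left(x \right)} = - \frac{611}{36}$ ($h{\left(x \right)} = 7 + \left(\frac{1}{-4 - 2}\right)^{2} + 4 \left(-6\right) = 7 + \left(\frac{1}{-6}\right)^{2} - 24 = 7 + \left(- \frac{1}{6}\right)^{2} - 24 = 7 + \frac{1}{36} - 24 = - \frac{611}{36}$)
$\left(h{\left(-150 \right)} + 9965\right) - \left(14569 - \sqrt{168 - 6650}\right) = \left(- \frac{611}{36} + 9965\right) - \left(14569 - \sqrt{168 - 6650}\right) = \frac{358129}{36} - \left(14569 - \sqrt{-6482}\right) = \frac{358129}{36} - \left(14569 - i \sqrt{6482}\right) = - \frac{166355}{36} + i \sqrt{6482}$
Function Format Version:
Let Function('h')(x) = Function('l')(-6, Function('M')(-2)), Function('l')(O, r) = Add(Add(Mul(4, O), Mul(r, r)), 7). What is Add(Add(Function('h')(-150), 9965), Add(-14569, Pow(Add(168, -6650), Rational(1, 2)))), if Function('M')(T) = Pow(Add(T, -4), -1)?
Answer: Add(Rational(-166355, 36), Mul(I, Pow(6482, Rational(1, 2)))) ≈ Add(-4621.0, Mul(80.511, I))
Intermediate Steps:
Function('M')(T) = Pow(Add(-4, T), -1)
Function('l')(O, r) = Add(7, Pow(r, 2), Mul(4, O)) (Function('l')(O, r) = Add(Add(Mul(4, O), Pow(r, 2)), 7) = Add(Add(Pow(r, 2), Mul(4, O)), 7) = Add(7, Pow(r, 2), Mul(4, O)))
Function('h')(x) = Rational(-611, 36) (Function('h')(x) = Add(7, Pow(Pow(Add(-4, -2), -1), 2), Mul(4, -6)) = Add(7, Pow(Pow(-6, -1), 2), -24) = Add(7, Pow(Rational(-1, 6), 2), -24) = Add(7, Rational(1, 36), -24) = Rational(-611, 36))
Add(Add(Function('h')(-150), 9965), Add(-14569, Pow(Add(168, -6650), Rational(1, 2)))) = Add(Add(Rational(-611, 36), 9965), Add(-14569, Pow(Add(168, -6650), Rational(1, 2)))) = Add(Rational(358129, 36), Add(-14569, Pow(-6482, Rational(1, 2)))) = Add(Rational(358129, 36), Add(-14569, Mul(I, Pow(6482, Rational(1, 2))))) = Add(Rational(-166355, 36), Mul(I, Pow(6482, Rational(1, 2))))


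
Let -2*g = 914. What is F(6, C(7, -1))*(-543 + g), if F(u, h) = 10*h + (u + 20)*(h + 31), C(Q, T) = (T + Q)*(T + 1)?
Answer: -806000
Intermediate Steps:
g = -457 (g = -1/2*914 = -457)
C(Q, T) = (1 + T)*(Q + T) (C(Q, T) = (Q + T)*(1 + T) = (1 + T)*(Q + T))
F(u, h) = 10*h + (20 + u)*(31 + h)
F(6, C(7, -1))*(-543 + g) = (620 + 30*(7 - 1 + (-1)**2 + 7*(-1)) + 31*6 + (7 - 1 + (-1)**2 + 7*(-1))*6)*(-543 - 457) = (620 + 30*(7 - 1 + 1 - 7) + 186 + (7 - 1 + 1 - 7)*6)*(-1000) = (620 + 30*0 + 186 + 0*6)*(-1000) = (620 + 0 + 186 + 0)*(-1000) = 806*(-1000) = -806000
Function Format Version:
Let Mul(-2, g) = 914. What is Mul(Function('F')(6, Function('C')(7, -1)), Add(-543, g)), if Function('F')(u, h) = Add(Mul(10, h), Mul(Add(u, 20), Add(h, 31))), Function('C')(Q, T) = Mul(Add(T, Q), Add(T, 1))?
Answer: -806000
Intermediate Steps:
g = -457 (g = Mul(Rational(-1, 2), 914) = -457)
Function('C')(Q, T) = Mul(Add(1, T), Add(Q, T)) (Function('C')(Q, T) = Mul(Add(Q, T), Add(1, T)) = Mul(Add(1, T), Add(Q, T)))
Function('F')(u, h) = Add(Mul(10, h), Mul(Add(20, u), Add(31, h)))
Mul(Function('F')(6, Function('C')(7, -1)), Add(-543, g)) = Mul(Add(620, Mul(30, Add(7, -1, Pow(-1, 2), Mul(7, -1))), Mul(31, 6), Mul(Add(7, -1, Pow(-1, 2), Mul(7, -1)), 6)), Add(-543, -457)) = Mul(Add(620, Mul(30, Add(7, -1, 1, -7)), 186, Mul(Add(7, -1, 1, -7), 6)), -1000) = Mul(Add(620, Mul(30, 0), 186, Mul(0, 6)), -1000) = Mul(Add(620, 0, 186, 0), -1000) = Mul(806, -1000) = -806000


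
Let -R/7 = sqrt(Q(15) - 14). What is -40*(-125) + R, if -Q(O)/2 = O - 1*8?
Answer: 5000 - 14*I*sqrt(7) ≈ 5000.0 - 37.041*I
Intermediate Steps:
Q(O) = 16 - 2*O (Q(O) = -2*(O - 1*8) = -2*(O - 8) = -2*(-8 + O) = 16 - 2*O)
R = -14*I*sqrt(7) (R = -7*sqrt((16 - 2*15) - 14) = -7*sqrt((16 - 30) - 14) = -7*sqrt(-14 - 14) = -14*I*sqrt(7) ≈ -37.041*I)
-40*(-125) + R = -40*(-125) - 14*I*sqrt(7) = 5000 - 14*I*sqrt(7)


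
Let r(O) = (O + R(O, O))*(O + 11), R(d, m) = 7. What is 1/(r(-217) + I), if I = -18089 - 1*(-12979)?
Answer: 1/38150 ≈ 2.6212e-5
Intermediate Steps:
I = -5110 (I = -18089 + 12979 = -5110)
r(O) = (7 + O)*(11 + O) (r(O) = (O + 7)*(O + 11) = (7 + O)*(11 + O))
1/(r(-217) + I) = 1/((77 + (-217)² + 18*(-217)) - 5110) = 1/((77 + 47089 - 3906) - 5110) = 1/(43260 - 5110) = 1/38150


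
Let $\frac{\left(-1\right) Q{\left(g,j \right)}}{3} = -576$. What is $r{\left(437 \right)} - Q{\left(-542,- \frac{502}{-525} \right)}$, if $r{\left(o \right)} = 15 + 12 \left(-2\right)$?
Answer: $-1737$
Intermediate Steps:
$r{\left(o \right)} = -9$ ($r{\left(o \right)} = 15 - 24 = -9$)
$Q{\left(g,j \right)} = 1728$ ($Q{\left(g,j \right)} = \left(-3\right) \left(-576\right) = 1728$)
$r{\left(437 \right)} - Q{\left(-542,- \frac{502}{-525} \right)} = -9 - 1728 = -1737$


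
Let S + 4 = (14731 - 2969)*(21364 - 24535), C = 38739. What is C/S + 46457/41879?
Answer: 1731098594261/1561973877974 ≈ 1.1083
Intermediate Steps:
S = -37297306 (S = -4 + (14731 - 2969)*(21364 - 24535) = -4 + 11762*(-3171) = -4 - 37297302 = -37297306)
C/S + 46457/41879 = 38739/(-37297306) + 46457/41879 = 38739*(-1/37297306) + 46457*(1/41879) = -38739/37297306 + 46457/41879 = 1731098594261/1561973877974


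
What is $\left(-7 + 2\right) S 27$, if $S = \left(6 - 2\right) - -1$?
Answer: $-675$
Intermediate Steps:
$S = 5$ ($S = 4 + 1 = 5$)
$\left(-7 + 2\right) S 27 = \left(-7 + 2\right) 5 \cdot 27 = \left(-5\right) 5 \cdot 27 = \left(-25\right) 27 = -675$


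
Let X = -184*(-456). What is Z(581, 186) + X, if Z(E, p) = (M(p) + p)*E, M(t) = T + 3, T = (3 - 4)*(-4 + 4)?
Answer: 193713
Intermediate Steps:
T = 0 (T = -1*0 = 0)
M(t) = 3 (M(t) = 0 + 3 = 3)
X = 83904
Z(E, p) = E*(3 + p) (Z(E, p) = (3 + p)*E = E*(3 + p))
Z(581, 186) + X = 581*(3 + 186) + 83904 = 581*189 + 83904 = 109809 + 83904 = 193713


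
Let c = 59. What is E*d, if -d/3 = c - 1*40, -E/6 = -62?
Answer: -21204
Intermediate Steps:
E = 372 (E = -6*(-62) = 372)
d = -57 (d = -3*(59 - 1*40) = -3*(59 - 40) = -3*19 = -57)
E*d = 372*(-57) = -21204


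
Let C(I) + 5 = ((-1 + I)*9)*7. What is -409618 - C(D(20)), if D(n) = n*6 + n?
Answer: -418370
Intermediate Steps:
D(n) = 7*n (D(n) = 6*n + n = 7*n)
C(I) = -68 + 63*I (C(I) = -5 + ((-1 + I)*9)*7 = -5 + (-9 + 9*I)*7 = -5 + (-63 + 63*I) = -68 + 63*I)
-409618 - C(D(20)) = -409618 - (-68 + 63*(7*20)) = -409618 - (-68 + 63*140) = -409618 - (-68 + 8820) = -409618 - 1*8752 = -409618 - 8752 = -418370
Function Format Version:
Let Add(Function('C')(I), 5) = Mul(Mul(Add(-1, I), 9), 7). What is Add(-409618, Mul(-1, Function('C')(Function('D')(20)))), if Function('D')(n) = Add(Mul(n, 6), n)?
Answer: -418370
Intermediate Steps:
Function('D')(n) = Mul(7, n) (Function('D')(n) = Add(Mul(6, n), n) = Mul(7, n))
Function('C')(I) = Add(-68, Mul(63, I)) (Function('C')(I) = Add(-5, Mul(Mul(Add(-1, I), 9), 7)) = Add(-5, Mul(Add(-9, Mul(9, I)), 7)) = Add(-5, Add(-63, Mul(63, I))) = Add(-68, Mul(63, I)))
Add(-409618, Mul(-1, Function('C')(Function('D')(20)))) = Add(-409618, Mul(-1, Add(-68, Mul(63, Mul(7, 20))))) = Add(-409618, Mul(-1, Add(-68, Mul(63, 140)))) = Add(-409618, Mul(-1, Add(-68, 8820))) = Add(-409618, Mul(-1, 8752)) = Add(-409618, -8752) = -418370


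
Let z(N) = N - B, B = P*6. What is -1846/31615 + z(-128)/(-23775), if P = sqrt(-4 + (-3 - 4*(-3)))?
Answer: -7968386/150329325 + 2*sqrt(5)/7925 ≈ -0.052442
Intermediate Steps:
P = sqrt(5) (P = sqrt(-4 + (-3 + 12)) = sqrt(-4 + 9) = sqrt(5) ≈ 2.2361)
B = 6*sqrt(5) (B = sqrt(5)*6 = 6*sqrt(5) ≈ 13.416)
z(N) = N - 6*sqrt(5)
-1846/31615 + z(-128)/(-23775) = -1846/31615 + (-128 - 6*sqrt(5))/(-23775) = -1846*1/31615 + (-128 - 6*sqrt(5))*(-1/23775) = -1846/31615 + (128/23775 + 2*sqrt(5)/7925) = -7968386/150329325 + 2*sqrt(5)/7925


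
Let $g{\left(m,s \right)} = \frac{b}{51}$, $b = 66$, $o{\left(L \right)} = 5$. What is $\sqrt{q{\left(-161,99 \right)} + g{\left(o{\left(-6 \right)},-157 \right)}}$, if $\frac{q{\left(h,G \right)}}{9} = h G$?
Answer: $\frac{i \sqrt{41456965}}{17} \approx 378.75 i$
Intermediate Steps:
$q{\left(h,G \right)} = 9 G h$ ($q{\left(h,G \right)} = 9 h G = 9 G h$)
$g{\left(m,s \right)} = \frac{22}{17}$ ($g{\left(m,s \right)} = \frac{66}{51} = 66 \cdot \frac{1}{51} = \frac{22}{17}$)
$\sqrt{q{\left(-161,99 \right)} + g{\left(o{\left(-6 \right)},-157 \right)}} = \sqrt{9 \cdot 99 \left(-161\right) + \frac{22}{17}} = \sqrt{-143451 + \frac{22}{17}} = \sqrt{- \frac{2438645}{17}} = \frac{i \sqrt{41456965}}{17}$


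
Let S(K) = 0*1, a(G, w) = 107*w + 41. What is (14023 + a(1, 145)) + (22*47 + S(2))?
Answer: 30613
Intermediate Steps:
a(G, w) = 41 + 107*w
S(K) = 0
(14023 + a(1, 145)) + (22*47 + S(2)) = (14023 + (41 + 107*145)) + (22*47 + 0) = (14023 + (41 + 15515)) + (1034 + 0) = (14023 + 15556) + 1034 = 29579 + 1034 = 30613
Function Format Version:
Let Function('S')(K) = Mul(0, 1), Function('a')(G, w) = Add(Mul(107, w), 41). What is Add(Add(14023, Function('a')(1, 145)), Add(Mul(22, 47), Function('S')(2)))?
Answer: 30613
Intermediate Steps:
Function('a')(G, w) = Add(41, Mul(107, w))
Function('S')(K) = 0
Add(Add(14023, Function('a')(1, 145)), Add(Mul(22, 47), Function('S')(2))) = Add(Add(14023, Add(41, Mul(107, 145))), Add(Mul(22, 47), 0)) = Add(Add(14023, Add(41, 15515)), Add(1034, 0)) = Add(Add(14023, 15556), 1034) = Add(29579, 1034) = 30613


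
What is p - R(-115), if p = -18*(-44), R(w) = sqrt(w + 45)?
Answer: 792 - I*sqrt(70) ≈ 792.0 - 8.3666*I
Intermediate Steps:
R(w) = sqrt(45 + w)
p = 792
p - R(-115) = 792 - sqrt(45 - 115) = 792 - sqrt(-70) = 792 - I*sqrt(70)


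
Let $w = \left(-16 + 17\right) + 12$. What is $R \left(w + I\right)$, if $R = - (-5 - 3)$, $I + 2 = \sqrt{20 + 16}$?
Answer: $136$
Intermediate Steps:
$I = 4$ ($I = -2 + \sqrt{20 + 16} = -2 + \sqrt{36} = -2 + 6 = 4$)
$w = 13$ ($w = 1 + 12 = 13$)
$R = 8$ ($R = \left(-1\right) \left(-8\right) = 8$)
$R \left(w + I\right) = 8 \left(13 + 4\right) = 8 \cdot 17 = 136$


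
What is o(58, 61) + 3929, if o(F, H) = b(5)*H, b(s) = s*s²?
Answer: 11554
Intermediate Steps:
b(s) = s³
o(F, H) = 125*H (o(F, H) = 5³*H = 125*H)
o(58, 61) + 3929 = 125*61 + 3929 = 7625 + 3929 = 11554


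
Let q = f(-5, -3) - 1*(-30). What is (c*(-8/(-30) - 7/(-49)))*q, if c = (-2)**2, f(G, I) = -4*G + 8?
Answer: 9976/105 ≈ 95.010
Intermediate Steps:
f(G, I) = 8 - 4*G
q = 58 (q = (8 - 4*(-5)) - 1*(-30) = (8 + 20) + 30 = 28 + 30 = 58)
c = 4
(c*(-8/(-30) - 7/(-49)))*q = (4*(-8/(-30) - 7/(-49)))*58 = (4*(-8*(-1/30) - 7*(-1/49)))*58 = (4*(4/15 + 1/7))*58 = (4*(43/105))*58 = (172/105)*58 = 9976/105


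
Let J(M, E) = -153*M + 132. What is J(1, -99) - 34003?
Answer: -34024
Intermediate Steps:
J(M, E) = 132 - 153*M
J(1, -99) - 34003 = (132 - 153*1) - 34003 = (132 - 153) - 34003 = -21 - 34003 = -34024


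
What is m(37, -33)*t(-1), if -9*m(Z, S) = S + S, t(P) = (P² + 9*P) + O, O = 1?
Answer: -154/3 ≈ -51.333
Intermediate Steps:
t(P) = 1 + P² + 9*P (t(P) = (P² + 9*P) + 1 = 1 + P² + 9*P)
m(Z, S) = -2*S/9 (m(Z, S) = -(S + S)/9 = -2*S/9)
m(37, -33)*t(-1) = (-2/9*(-33))*(1 + (-1)² + 9*(-1)) = 22*(1 + 1 - 9)/3 = (22/3)*(-7) = -154/3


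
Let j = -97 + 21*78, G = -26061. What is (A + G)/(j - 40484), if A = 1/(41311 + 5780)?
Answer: 1227238550/1833864813 ≈ 0.66921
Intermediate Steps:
A = 1/47091 ≈ 2.1235e-5
j = 1541 (j = -97 + 1638 = 1541)
(A + G)/(j - 40484) = (1/47091 - 26061)/(1541 - 40484) = -1227238550/47091/(-38943) = -1227238550/47091*(-1/38943) = 1227238550/1833864813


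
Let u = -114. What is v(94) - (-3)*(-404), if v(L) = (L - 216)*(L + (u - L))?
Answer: 12696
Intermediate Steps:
v(L) = 24624 - 114*L (v(L) = (L - 216)*(L + (-114 - L)) = (-216 + L)*(-114) = 24624 - 114*L)
v(94) - (-3)*(-404) = (24624 - 114*94) - (-3)*(-404) = (24624 - 10716) - 1*1212 = 13908 - 1212 = 12696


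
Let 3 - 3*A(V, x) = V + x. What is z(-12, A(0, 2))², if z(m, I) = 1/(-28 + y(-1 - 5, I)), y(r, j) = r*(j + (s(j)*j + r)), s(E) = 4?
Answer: ¼ ≈ 0.25000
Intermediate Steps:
A(V, x) = 1 - V/3 - x/3 (A(V, x) = 1 - (V + x)/3 = 1 + (-V/3 - x/3) = 1 - V/3 - x/3)
y(r, j) = r*(r + 5*j) (y(r, j) = r*(j + (4*j + r)) = r*(j + (r + 4*j)) = r*(r + 5*j))
z(m, I) = 1/(8 - 30*I) (z(m, I) = 1/(-28 + (-1 - 5)*((-1 - 5) + 5*I)) = 1/(-28 - 6*(-6 + 5*I)) = 1/(-28 + (36 - 30*I)) = 1/(8 - 30*I))
z(-12, A(0, 2))² = (-1/(-8 + 30*(1 - ⅓*0 - ⅓*2)))² = (-1/(-8 + 30*(1 + 0 - ⅔)))² = (-1/(-8 + 30*(⅓)))² = (-1/(-8 + 10))² = (-1/2)² = (-1*½)² = (-½)² = ¼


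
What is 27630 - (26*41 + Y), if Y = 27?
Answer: 26537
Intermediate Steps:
27630 - (26*41 + Y) = 27630 - (26*41 + 27) = 27630 - (1066 + 27) = 27630 - 1*1093 = 27630 - 1093 = 26537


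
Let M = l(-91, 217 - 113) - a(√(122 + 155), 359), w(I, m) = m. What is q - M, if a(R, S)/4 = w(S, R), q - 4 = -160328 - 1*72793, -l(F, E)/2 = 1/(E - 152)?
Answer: -5594809/24 + 4*√277 ≈ -2.3305e+5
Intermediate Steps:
l(F, E) = -2/(-152 + E) (l(F, E) = -2/(E - 152) = -2/(-152 + E))
q = -233117 (q = 4 + (-160328 - 1*72793) = 4 + (-160328 - 72793) = 4 - 233121 = -233117)
a(R, S) = 4*R
M = 1/24 - 4*√277 (M = -2/(-152 + (217 - 113)) - 4*√(122 + 155) = -2/(-152 + 104) - 4*√277 = -2/(-48) - 4*√277 = -2*(-1/48) - 4*√277 = 1/24 - 4*√277 ≈ -66.532)
q - M = -233117 - (1/24 - 4*√277) = -233117 + (-1/24 + 4*√277) = -5594809/24 + 4*√277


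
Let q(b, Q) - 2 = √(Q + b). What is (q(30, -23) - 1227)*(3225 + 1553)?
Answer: -5853050 + 4778*√7 ≈ -5.8404e+6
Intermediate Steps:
q(b, Q) = 2 + √(Q + b)
(q(30, -23) - 1227)*(3225 + 1553) = ((2 + √(-23 + 30)) - 1227)*(3225 + 1553) = ((2 + √7) - 1227)*4778 = (-1225 + √7)*4778 = -5853050 + 4778*√7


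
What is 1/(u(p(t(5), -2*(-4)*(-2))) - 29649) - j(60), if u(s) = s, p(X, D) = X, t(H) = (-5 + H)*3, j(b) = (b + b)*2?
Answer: -7115761/29649 ≈ -240.00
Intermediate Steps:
j(b) = 4*b (j(b) = (2*b)*2 = 4*b)
t(H) = -15 + 3*H
1/(u(p(t(5), -2*(-4)*(-2))) - 29649) - j(60) = 1/((-15 + 3*5) - 29649) - 4*60 = 1/((-15 + 15) - 29649) - 1*240 = 1/(0 - 29649) - 240 = 1/(-29649) - 240 = -1/29649 - 240 = -7115761/29649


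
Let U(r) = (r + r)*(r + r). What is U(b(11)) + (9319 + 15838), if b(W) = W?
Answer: 25641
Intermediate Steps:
U(r) = 4*r**2 (U(r) = (2*r)*(2*r) = 4*r**2)
U(b(11)) + (9319 + 15838) = 4*11**2 + (9319 + 15838) = 4*121 + 25157 = 484 + 25157 = 25641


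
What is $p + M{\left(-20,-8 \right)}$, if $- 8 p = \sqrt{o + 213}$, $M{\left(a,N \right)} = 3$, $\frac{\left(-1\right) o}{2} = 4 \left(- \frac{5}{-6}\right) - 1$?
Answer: $3 - \frac{25 \sqrt{3}}{24} \approx 1.1958$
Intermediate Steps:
$o = - \frac{14}{3}$ ($o = - 2 \left(4 \left(- \frac{5}{-6}\right) - 1\right) = - 2 \left(4 \left(\left(-5\right) \left(- \frac{1}{6}\right)\right) - 1\right) = - 2 \left(4 \cdot \frac{5}{6} - 1\right) = - 2 \left(\frac{10}{3} - 1\right) = \left(-2\right) \frac{7}{3} = - \frac{14}{3} \approx -4.6667$)
$p = - \frac{25 \sqrt{3}}{24}$ ($p = - \frac{\sqrt{- \frac{14}{3} + 213}}{8} = - \frac{\sqrt{\frac{625}{3}}}{8} = - \frac{\frac{25}{3} \sqrt{3}}{8} = - \frac{25 \sqrt{3}}{24} \approx -1.8042$)
$p + M{\left(-20,-8 \right)} = - \frac{25 \sqrt{3}}{24} + 3 = 3 - \frac{25 \sqrt{3}}{24}$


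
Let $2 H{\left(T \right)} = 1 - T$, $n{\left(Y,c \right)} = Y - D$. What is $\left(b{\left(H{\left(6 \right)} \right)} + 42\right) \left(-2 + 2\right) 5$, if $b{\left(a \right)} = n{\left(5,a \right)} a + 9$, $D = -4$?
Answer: $0$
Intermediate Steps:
$n{\left(Y,c \right)} = 4 + Y$ ($n{\left(Y,c \right)} = Y - -4 = Y + 4 = 4 + Y$)
$H{\left(T \right)} = \frac{1}{2} - \frac{T}{2}$ ($H{\left(T \right)} = \frac{1 - T}{2} = \frac{1}{2} - \frac{T}{2}$)
$b{\left(a \right)} = 9 + 9 a$ ($b{\left(a \right)} = \left(4 + 5\right) a + 9 = 9 a + 9 = 9 + 9 a$)
$\left(b{\left(H{\left(6 \right)} \right)} + 42\right) \left(-2 + 2\right) 5 = \left(\left(9 + 9 \left(\frac{1}{2} - 3\right)\right) + 42\right) \left(-2 + 2\right) 5 = \left(\left(9 + 9 \left(\frac{1}{2} - 3\right)\right) + 42\right) 0 \cdot 5 = \left(\left(9 + 9 \left(- \frac{5}{2}\right)\right) + 42\right) 0 = \left(\left(9 - \frac{45}{2}\right) + 42\right) 0 = \left(- \frac{27}{2} + 42\right) 0 = \frac{57}{2} \cdot 0 = 0$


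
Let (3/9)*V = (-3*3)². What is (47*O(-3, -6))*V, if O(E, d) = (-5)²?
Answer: 285525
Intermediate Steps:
O(E, d) = 25
V = 243 (V = 3*(-3*3)² = 3*(-9)² = 3*81 = 243)
(47*O(-3, -6))*V = (47*25)*243 = 1175*243 = 285525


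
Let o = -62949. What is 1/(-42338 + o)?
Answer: -1/105287 ≈ -9.4978e-6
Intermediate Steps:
1/(-42338 + o) = 1/(-42338 - 62949) = 1/(-105287) = -1/105287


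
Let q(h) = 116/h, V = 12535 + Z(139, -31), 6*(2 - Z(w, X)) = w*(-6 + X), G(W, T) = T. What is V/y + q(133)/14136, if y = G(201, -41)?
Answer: -1049258636/3211817 ≈ -326.69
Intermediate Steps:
Z(w, X) = 2 - w*(-6 + X)/6
y = -41
V = 80365/6 (V = 12535 + (2 + 139 - 1/6*(-31)*139) = 12535 + (2 + 139 + 4309/6) = 12535 + 5155/6 = 80365/6 ≈ 13394.)
V/y + q(133)/14136 = (80365/6)/(-41) + (116/133)/14136 = (80365/6)*(-1/41) + (116*(1/133))*(1/14136) = -80365/246 + (116/133)*(1/14136) = -80365/246 + 29/470022 = -1049258636/3211817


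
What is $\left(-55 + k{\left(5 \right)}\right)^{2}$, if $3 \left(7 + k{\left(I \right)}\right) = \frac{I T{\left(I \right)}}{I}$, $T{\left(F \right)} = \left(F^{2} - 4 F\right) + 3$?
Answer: $\frac{31684}{9} \approx 3520.4$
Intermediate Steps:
$T{\left(F \right)} = 3 + F^{2} - 4 F$
$k{\left(I \right)} = -6 - \frac{4 I}{3} + \frac{I^{2}}{3}$ ($k{\left(I \right)} = -7 + \frac{I \left(3 + I^{2} - 4 I\right) \frac{1}{I}}{3} = -7 + \frac{3 + I^{2} - 4 I}{3} = -7 + \left(1 - \frac{4 I}{3} + \frac{I^{2}}{3}\right) = -6 - \frac{4 I}{3} + \frac{I^{2}}{3}$)
$\left(-55 + k{\left(5 \right)}\right)^{2} = \left(-55 - \left(\frac{38}{3} - \frac{25}{3}\right)\right)^{2} = \left(-55 - \frac{13}{3}\right)^{2} = \left(- \frac{178}{3}\right)^{2} = \frac{31684}{9}$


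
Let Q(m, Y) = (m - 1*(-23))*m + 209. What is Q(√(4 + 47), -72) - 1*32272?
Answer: -32012 + 23*√51 ≈ -31848.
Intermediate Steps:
Q(m, Y) = 209 + m*(23 + m) (Q(m, Y) = (m + 23)*m + 209 = (23 + m)*m + 209 = m*(23 + m) + 209 = 209 + m*(23 + m))
Q(√(4 + 47), -72) - 1*32272 = (209 + (√(4 + 47))² + 23*√(4 + 47)) - 1*32272 = (209 + (√51)² + 23*√51) - 32272 = (209 + 51 + 23*√51) - 32272 = (260 + 23*√51) - 32272 = -32012 + 23*√51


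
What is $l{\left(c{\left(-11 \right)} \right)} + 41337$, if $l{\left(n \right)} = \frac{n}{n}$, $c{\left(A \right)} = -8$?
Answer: $41338$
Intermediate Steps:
$l{\left(n \right)} = 1$
$l{\left(c{\left(-11 \right)} \right)} + 41337 = 1 + 41337 = 41338$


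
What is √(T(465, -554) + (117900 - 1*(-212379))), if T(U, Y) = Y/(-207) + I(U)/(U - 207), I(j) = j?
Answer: √11630059431286/5934 ≈ 574.70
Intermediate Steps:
T(U, Y) = -Y/207 + U/(-207 + U) (T(U, Y) = Y/(-207) + U/(U - 207) = Y*(-1/207) + U/(-207 + U) = -Y/207 + U/(-207 + U))
√(T(465, -554) + (117900 - 1*(-212379))) = √((465 - 554 - 1/207*465*(-554))/(-207 + 465) + (117900 - 1*(-212379))) = √((465 - 554 + 85870/69)/258 + (117900 + 212379)) = √((1/258)*(79729/69) + 330279) = √(79729/17802 + 330279) = √(5879706487/17802) = √11630059431286/5934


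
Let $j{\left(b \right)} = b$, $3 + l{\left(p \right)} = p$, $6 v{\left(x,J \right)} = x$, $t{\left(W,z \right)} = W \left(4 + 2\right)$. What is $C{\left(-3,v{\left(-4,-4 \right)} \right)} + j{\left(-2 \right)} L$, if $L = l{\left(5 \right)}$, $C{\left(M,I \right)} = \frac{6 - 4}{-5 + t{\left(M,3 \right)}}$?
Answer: $- \frac{94}{23} \approx -4.087$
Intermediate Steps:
$t{\left(W,z \right)} = 6 W$ ($t{\left(W,z \right)} = W 6 = 6 W$)
$v{\left(x,J \right)} = \frac{x}{6}$
$l{\left(p \right)} = -3 + p$
$C{\left(M,I \right)} = \frac{2}{-5 + 6 M}$ ($C{\left(M,I \right)} = \frac{6 - 4}{-5 + 6 M} = \frac{2}{-5 + 6 M}$)
$L = 2$ ($L = -3 + 5 = 2$)
$C{\left(-3,v{\left(-4,-4 \right)} \right)} + j{\left(-2 \right)} L = \frac{2}{-5 + 6 \left(-3\right)} - 4 = \frac{2}{-5 - 18} - 4 = \frac{2}{-23} - 4 = 2 \left(- \frac{1}{23}\right) - 4 = - \frac{2}{23} - 4 = - \frac{94}{23}$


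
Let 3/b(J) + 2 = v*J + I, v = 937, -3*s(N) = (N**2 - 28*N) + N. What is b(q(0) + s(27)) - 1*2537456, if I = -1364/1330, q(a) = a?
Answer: -5105363467/2012 ≈ -2.5375e+6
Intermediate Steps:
s(N) = 9*N - N**2/3 (s(N) = -((N**2 - 28*N) + N)/3 = -(N**2 - 27*N)/3 = 9*N - N**2/3)
I = -682/665 (I = -1364*1/1330 = -682/665 ≈ -1.0256)
b(J) = 3/(-2012/665 + 937*J) (b(J) = 3/(-2 + (937*J - 682/665)) = 3/(-2 + (-682/665 + 937*J)) = 3/(-2012/665 + 937*J))
b(q(0) + s(27)) - 1*2537456 = 1995/(-2012 + 623105*(0 + (1/3)*27*(27 - 1*27))) - 1*2537456 = 1995/(-2012 + 623105*(0 + (1/3)*27*(27 - 27))) - 2537456 = 1995/(-2012 + 623105*(0 + (1/3)*27*0)) - 2537456 = 1995/(-2012 + 623105*(0 + 0)) - 2537456 = 1995/(-2012 + 623105*0) - 2537456 = 1995/(-2012 + 0) - 2537456 = 1995/(-2012) - 2537456 = 1995*(-1/2012) - 2537456 = -1995/2012 - 2537456 = -5105363467/2012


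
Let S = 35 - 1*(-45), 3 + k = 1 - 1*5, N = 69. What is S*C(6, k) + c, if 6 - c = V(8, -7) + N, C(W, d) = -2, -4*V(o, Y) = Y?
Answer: -899/4 ≈ -224.75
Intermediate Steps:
V(o, Y) = -Y/4
k = -7 (k = -3 + (1 - 1*5) = -3 + (1 - 5) = -3 - 4 = -7)
S = 80 (S = 35 + 45 = 80)
c = -259/4 (c = 6 - (-¼*(-7) + 69) = 6 - (7/4 + 69) = 6 - 1*283/4 = 6 - 283/4 = -259/4 ≈ -64.750)
S*C(6, k) + c = 80*(-2) - 259/4 = -160 - 259/4 = -899/4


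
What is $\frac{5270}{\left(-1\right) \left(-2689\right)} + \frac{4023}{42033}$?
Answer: $\frac{77443919}{37675579} \approx 2.0555$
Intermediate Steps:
$\frac{5270}{\left(-1\right) \left(-2689\right)} + \frac{4023}{42033} = \frac{5270}{2689} + 4023 \cdot \frac{1}{42033} = 5270 \cdot \frac{1}{2689} + \frac{1341}{14011} = \frac{5270}{2689} + \frac{1341}{14011} = \frac{77443919}{37675579}$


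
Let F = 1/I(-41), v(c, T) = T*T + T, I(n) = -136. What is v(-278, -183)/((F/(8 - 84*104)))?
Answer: 39534488448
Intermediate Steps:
v(c, T) = T + T**2 (v(c, T) = T**2 + T = T + T**2)
F = -1/136 (F = 1/(-136) = -1/136 ≈ -0.0073529)
v(-278, -183)/((F/(8 - 84*104))) = (-183*(1 - 183))/((-1/(136*(8 - 84*104)))) = (-183*(-182))/((-1/(136*(8 - 8736)))) = 33306/((-1/136/(-8728))) = 33306/((-1/136*(-1/8728))) = 33306/(1/1187008) = 33306*1187008 = 39534488448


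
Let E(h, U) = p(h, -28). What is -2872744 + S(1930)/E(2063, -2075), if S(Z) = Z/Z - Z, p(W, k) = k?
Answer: -80434903/28 ≈ -2.8727e+6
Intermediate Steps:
S(Z) = 1 - Z
E(h, U) = -28
-2872744 + S(1930)/E(2063, -2075) = -2872744 + (1 - 1*1930)/(-28) = -2872744 + (1 - 1930)*(-1/28) = -2872744 - 1929*(-1/28) = -2872744 + 1929/28 = -80434903/28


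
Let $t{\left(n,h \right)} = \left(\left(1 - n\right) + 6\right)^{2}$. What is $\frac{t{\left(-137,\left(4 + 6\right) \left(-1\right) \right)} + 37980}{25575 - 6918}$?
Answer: $\frac{6524}{2073} \approx 3.1471$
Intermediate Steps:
$t{\left(n,h \right)} = \left(7 - n\right)^{2}$
$\frac{t{\left(-137,\left(4 + 6\right) \left(-1\right) \right)} + 37980}{25575 - 6918} = \frac{\left(-7 - 137\right)^{2} + 37980}{25575 - 6918} = \frac{\left(-144\right)^{2} + 37980}{18657} = \left(20736 + 37980\right) \frac{1}{18657} = 58716 \cdot \frac{1}{18657} = \frac{6524}{2073}$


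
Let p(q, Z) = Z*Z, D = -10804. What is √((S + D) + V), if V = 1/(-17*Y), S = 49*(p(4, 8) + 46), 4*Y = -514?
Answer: 6*I*√2870647081/4369 ≈ 73.58*I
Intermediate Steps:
Y = -257/2 (Y = (¼)*(-514) = -257/2 ≈ -128.50)
p(q, Z) = Z²
S = 5390 (S = 49*(8² + 46) = 49*(64 + 46) = 49*110 = 5390)
V = 2/4369 (V = 1/(-17*(-257/2)) = 1/(4369/2) = 2/4369 ≈ 0.00045777)
√((S + D) + V) = √((5390 - 10804) + 2/4369) = √(-5414 + 2/4369) = √(-23653764/4369) = 6*I*√2870647081/4369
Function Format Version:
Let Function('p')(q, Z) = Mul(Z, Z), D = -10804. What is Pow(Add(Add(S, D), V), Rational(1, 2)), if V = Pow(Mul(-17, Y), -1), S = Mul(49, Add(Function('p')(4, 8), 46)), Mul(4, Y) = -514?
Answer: Mul(Rational(6, 4369), I, Pow(2870647081, Rational(1, 2))) ≈ Mul(73.580, I)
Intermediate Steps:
Y = Rational(-257, 2) (Y = Mul(Rational(1, 4), -514) = Rational(-257, 2) ≈ -128.50)
Function('p')(q, Z) = Pow(Z, 2)
S = 5390 (S = Mul(49, Add(Pow(8, 2), 46)) = Mul(49, Add(64, 46)) = Mul(49, 110) = 5390)
V = Rational(2, 4369) (V = Pow(Mul(-17, Rational(-257, 2)), -1) = Pow(Rational(4369, 2), -1) = Rational(2, 4369) ≈ 0.00045777)
Pow(Add(Add(S, D), V), Rational(1, 2)) = Pow(Add(Add(5390, -10804), Rational(2, 4369)), Rational(1, 2)) = Pow(Add(-5414, Rational(2, 4369)), Rational(1, 2)) = Pow(Rational(-23653764, 4369), Rational(1, 2)) = Mul(Rational(6, 4369), I, Pow(2870647081, Rational(1, 2)))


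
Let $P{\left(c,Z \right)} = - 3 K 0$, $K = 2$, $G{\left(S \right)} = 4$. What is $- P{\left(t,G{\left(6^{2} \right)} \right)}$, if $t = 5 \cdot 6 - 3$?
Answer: $0$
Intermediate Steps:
$t = 27$ ($t = 30 - 3 = 27$)
$P{\left(c,Z \right)} = 0$ ($P{\left(c,Z \right)} = \left(-3\right) 2 \cdot 0 = \left(-6\right) 0 = 0$)
$- P{\left(t,G{\left(6^{2} \right)} \right)} = \left(-1\right) 0 = 0$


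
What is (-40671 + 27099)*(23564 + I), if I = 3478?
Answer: -367014024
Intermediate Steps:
(-40671 + 27099)*(23564 + I) = (-40671 + 27099)*(23564 + 3478) = -13572*27042 = -367014024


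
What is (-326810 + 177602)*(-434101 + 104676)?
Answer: 49152845400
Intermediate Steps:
(-326810 + 177602)*(-434101 + 104676) = -149208*(-329425) = 49152845400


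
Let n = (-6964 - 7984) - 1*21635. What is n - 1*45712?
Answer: -82295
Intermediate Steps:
n = -36583 (n = -14948 - 21635 = -36583)
n - 1*45712 = -36583 - 1*45712 = -36583 - 45712 = -82295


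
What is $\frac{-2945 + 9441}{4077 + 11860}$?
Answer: $\frac{6496}{15937} \approx 0.40761$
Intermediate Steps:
$\frac{-2945 + 9441}{4077 + 11860} = \frac{6496}{15937}$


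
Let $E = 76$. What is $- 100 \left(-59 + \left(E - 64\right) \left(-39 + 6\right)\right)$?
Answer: $45500$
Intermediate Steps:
$- 100 \left(-59 + \left(E - 64\right) \left(-39 + 6\right)\right) = - 100 \left(-59 + \left(76 - 64\right) \left(-39 + 6\right)\right) = - 100 \left(-59 + 12 \left(-33\right)\right) = - 100 \left(-59 - 396\right) = \left(-100\right) \left(-455\right) = 45500$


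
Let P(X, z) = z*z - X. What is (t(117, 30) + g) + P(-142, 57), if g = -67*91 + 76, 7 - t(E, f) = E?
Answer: -2740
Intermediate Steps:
t(E, f) = 7 - E
P(X, z) = z**2 - X
g = -6021 (g = -6097 + 76 = -6021)
(t(117, 30) + g) + P(-142, 57) = ((7 - 1*117) - 6021) + (57**2 - 1*(-142)) = ((7 - 117) - 6021) + (3249 + 142) = (-110 - 6021) + 3391 = -6131 + 3391 = -2740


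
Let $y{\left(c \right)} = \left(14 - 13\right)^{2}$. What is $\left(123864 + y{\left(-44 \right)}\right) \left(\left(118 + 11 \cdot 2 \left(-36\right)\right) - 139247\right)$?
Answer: $-17331314665$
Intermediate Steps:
$y{\left(c \right)} = 1$ ($y{\left(c \right)} = 1^{2} = 1$)
$\left(123864 + y{\left(-44 \right)}\right) \left(\left(118 + 11 \cdot 2 \left(-36\right)\right) - 139247\right) = \left(123864 + 1\right) \left(\left(118 + 11 \cdot 2 \left(-36\right)\right) - 139247\right) = 123865 \left(\left(118 + 22 \left(-36\right)\right) - 139247\right) = 123865 \left(\left(118 - 792\right) - 139247\right) = 123865 \left(-674 - 139247\right) = 123865 \left(-139921\right) = -17331314665$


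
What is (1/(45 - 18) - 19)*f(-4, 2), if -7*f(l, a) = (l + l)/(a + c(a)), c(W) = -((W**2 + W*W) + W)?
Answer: 512/189 ≈ 2.7090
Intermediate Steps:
c(W) = -W - 2*W**2 (c(W) = -((W**2 + W**2) + W) = -(2*W**2 + W) = -(W + 2*W**2) = -W - 2*W**2)
f(l, a) = -2*l/(7*(a - a*(1 + 2*a))) (f(l, a) = -(l + l)/(7*(a - a*(1 + 2*a))) = -2*l/(7*(a - a*(1 + 2*a))))
(1/(45 - 18) - 19)*f(-4, 2) = (1/(45 - 18) - 19)*((1/7)*(-4)/2**2) = (1/27 - 19)*((1/7)*(-4)*(1/4)) = (1/27 - 19)*(-1/7) = -512/27*(-1/7) = 512/189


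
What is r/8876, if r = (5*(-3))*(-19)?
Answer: 285/8876 ≈ 0.032109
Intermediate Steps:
r = 285 (r = -15*(-19) = 285)
r/8876 = 285/8876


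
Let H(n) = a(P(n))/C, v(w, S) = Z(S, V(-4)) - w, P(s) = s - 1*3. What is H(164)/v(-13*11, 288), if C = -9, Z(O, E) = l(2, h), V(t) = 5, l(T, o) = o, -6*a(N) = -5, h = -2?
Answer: -5/7614 ≈ -0.00065668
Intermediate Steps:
P(s) = -3 + s (P(s) = s - 3 = -3 + s)
a(N) = ⅚ (a(N) = -⅙*(-5) = ⅚)
Z(O, E) = -2
v(w, S) = -2 - w
H(n) = -5/54 (H(n) = (⅚)/(-9) = (⅚)*(-⅑) = -5/54)
H(164)/v(-13*11, 288) = -5/(54*(-2 - (-13)*11)) = -5/(54*(-2 - 1*(-143))) = -5/(54*(-2 + 143)) = -5/54/141 = -5/54*1/141 = -5/7614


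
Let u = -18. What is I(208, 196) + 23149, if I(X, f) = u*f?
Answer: 19621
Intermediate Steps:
I(X, f) = -18*f
I(208, 196) + 23149 = -18*196 + 23149 = -3528 + 23149 = 19621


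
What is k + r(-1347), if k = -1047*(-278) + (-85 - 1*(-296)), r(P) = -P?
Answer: 292624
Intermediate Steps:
k = 291277 (k = 291066 + (-85 + 296) = 291066 + 211 = 291277)
k + r(-1347) = 291277 - 1*(-1347) = 291277 + 1347 = 292624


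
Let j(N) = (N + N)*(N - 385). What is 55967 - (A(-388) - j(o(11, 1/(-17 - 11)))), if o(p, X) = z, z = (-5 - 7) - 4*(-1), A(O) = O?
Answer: 62643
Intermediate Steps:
z = -8 (z = -12 + 4 = -8)
o(p, X) = -8
j(N) = 2*N*(-385 + N) (j(N) = (2*N)*(-385 + N) = 2*N*(-385 + N))
55967 - (A(-388) - j(o(11, 1/(-17 - 11)))) = 55967 - (-388 - 2*(-8)*(-385 - 8)) = 55967 - (-388 - 2*(-8)*(-393)) = 55967 - (-388 - 1*6288) = 55967 - (-388 - 6288) = 55967 - 1*(-6676) = 55967 + 6676 = 62643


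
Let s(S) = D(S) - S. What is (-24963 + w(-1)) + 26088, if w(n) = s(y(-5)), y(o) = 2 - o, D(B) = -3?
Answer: 1115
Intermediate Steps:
s(S) = -3 - S
w(n) = -10 (w(n) = -3 - (2 - 1*(-5)) = -3 - (2 + 5) = -3 - 1*7 = -3 - 7 = -10)
(-24963 + w(-1)) + 26088 = (-24963 - 10) + 26088 = -24973 + 26088 = 1115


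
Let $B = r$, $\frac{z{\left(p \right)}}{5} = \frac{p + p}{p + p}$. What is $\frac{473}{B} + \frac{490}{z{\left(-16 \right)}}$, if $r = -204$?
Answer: $\frac{19519}{204} \approx 95.681$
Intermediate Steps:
$z{\left(p \right)} = 5$ ($z{\left(p \right)} = 5 \frac{p + p}{p + p} = 5 \frac{2 p}{2 p} = 5 \cdot 2 p \frac{1}{2 p} = 5 \cdot 1 = 5$)
$B = -204$
$\frac{473}{B} + \frac{490}{z{\left(-16 \right)}} = \frac{473}{-204} + \frac{490}{5} = 473 \left(- \frac{1}{204}\right) + 490 \cdot \frac{1}{5} = - \frac{473}{204} + 98 = \frac{19519}{204}$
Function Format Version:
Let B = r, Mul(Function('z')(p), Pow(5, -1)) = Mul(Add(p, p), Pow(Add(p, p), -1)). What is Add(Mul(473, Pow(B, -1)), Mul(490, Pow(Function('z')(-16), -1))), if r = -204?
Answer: Rational(19519, 204) ≈ 95.681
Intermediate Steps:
Function('z')(p) = 5 (Function('z')(p) = Mul(5, Mul(Add(p, p), Pow(Add(p, p), -1))) = Mul(5, Mul(Mul(2, p), Pow(Mul(2, p), -1))) = Mul(5, Mul(Mul(2, p), Mul(Rational(1, 2), Pow(p, -1)))) = Mul(5, 1) = 5)
B = -204
Add(Mul(473, Pow(B, -1)), Mul(490, Pow(Function('z')(-16), -1))) = Add(Mul(473, Pow(-204, -1)), Mul(490, Pow(5, -1))) = Add(Mul(473, Rational(-1, 204)), Mul(490, Rational(1, 5))) = Add(Rational(-473, 204), 98) = Rational(19519, 204)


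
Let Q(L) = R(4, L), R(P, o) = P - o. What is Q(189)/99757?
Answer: -185/99757 ≈ -0.0018545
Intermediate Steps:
Q(L) = 4 - L
Q(189)/99757 = (4 - 1*189)/99757 = (4 - 189)*(1/99757) = -185*1/99757 = -185/99757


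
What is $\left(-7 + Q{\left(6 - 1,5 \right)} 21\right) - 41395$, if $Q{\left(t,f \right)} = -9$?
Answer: $-41591$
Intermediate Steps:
$\left(-7 + Q{\left(6 - 1,5 \right)} 21\right) - 41395 = \left(-7 - 189\right) - 41395 = -196 - 41395 = -41591$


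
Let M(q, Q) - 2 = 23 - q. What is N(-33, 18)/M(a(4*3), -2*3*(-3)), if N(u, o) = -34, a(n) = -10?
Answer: -34/35 ≈ -0.97143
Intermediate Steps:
M(q, Q) = 25 - q (M(q, Q) = 2 + (23 - q) = 25 - q)
N(-33, 18)/M(a(4*3), -2*3*(-3)) = -34/(25 - 1*(-10)) = -34/(25 + 10) = -34/35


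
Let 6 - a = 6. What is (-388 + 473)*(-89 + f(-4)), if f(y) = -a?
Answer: -7565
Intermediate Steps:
a = 0 (a = 6 - 1*6 = 6 - 6 = 0)
f(y) = 0 (f(y) = -1*0 = 0)
(-388 + 473)*(-89 + f(-4)) = (-388 + 473)*(-89 + 0) = 85*(-89) = -7565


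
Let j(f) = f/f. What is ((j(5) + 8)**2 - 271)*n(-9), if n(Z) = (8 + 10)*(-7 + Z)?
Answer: 54720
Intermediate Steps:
j(f) = 1
n(Z) = -126 + 18*Z (n(Z) = 18*(-7 + Z) = -126 + 18*Z)
((j(5) + 8)**2 - 271)*n(-9) = ((1 + 8)**2 - 271)*(-126 + 18*(-9)) = (9**2 - 271)*(-126 - 162) = (81 - 271)*(-288) = -190*(-288) = 54720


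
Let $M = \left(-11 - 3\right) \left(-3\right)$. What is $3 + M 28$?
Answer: $1179$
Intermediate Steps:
$M = 42$ ($M = \left(-11 - 3\right) \left(-3\right) = \left(-14\right) \left(-3\right) = 42$)
$3 + M 28 = 3 + 42 \cdot 28 = 3 + 1176 = 1179$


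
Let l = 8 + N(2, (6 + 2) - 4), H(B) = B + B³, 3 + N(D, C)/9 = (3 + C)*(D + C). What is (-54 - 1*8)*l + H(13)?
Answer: -20048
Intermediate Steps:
N(D, C) = -27 + 9*(3 + C)*(C + D) (N(D, C) = -27 + 9*((3 + C)*(D + C)) = -27 + 9*((3 + C)*(C + D)) = -27 + 9*(3 + C)*(C + D))
l = 359 (l = 8 + (-27 + 9*((6 + 2) - 4)² + 27*((6 + 2) - 4) + 27*2 + 9*((6 + 2) - 4)*2) = 8 + (-27 + 9*(8 - 4)² + 27*(8 - 4) + 54 + 9*(8 - 4)*2) = 8 + (-27 + 9*4² + 27*4 + 54 + 9*4*2) = 8 + (-27 + 9*16 + 108 + 54 + 72) = 8 + (-27 + 144 + 108 + 54 + 72) = 8 + 351 = 359)
(-54 - 1*8)*l + H(13) = (-54 - 1*8)*359 + (13 + 13³) = (-54 - 8)*359 + (13 + 2197) = -62*359 + 2210 = -22258 + 2210 = -20048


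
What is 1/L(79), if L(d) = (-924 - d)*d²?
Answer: -1/6259723 ≈ -1.5975e-7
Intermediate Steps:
L(d) = d²*(-924 - d)
1/L(79) = 1/(79²*(-924 - 1*79)) = 1/(6241*(-924 - 79)) = 1/(6241*(-1003)) = 1/(-6259723) = -1/6259723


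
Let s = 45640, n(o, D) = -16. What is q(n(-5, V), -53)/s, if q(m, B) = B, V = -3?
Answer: -53/45640 ≈ -0.0011613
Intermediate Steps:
q(n(-5, V), -53)/s = -53/45640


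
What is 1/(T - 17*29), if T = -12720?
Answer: -1/13213 ≈ -7.5683e-5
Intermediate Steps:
1/(T - 17*29) = 1/(-12720 - 17*29) = 1/(-12720 - 1*493) = 1/(-12720 - 493) = 1/(-13213) = -1/13213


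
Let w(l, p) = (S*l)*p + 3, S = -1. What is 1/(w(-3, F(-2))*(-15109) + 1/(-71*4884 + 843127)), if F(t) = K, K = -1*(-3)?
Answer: -496363/89994582803 ≈ -5.5155e-6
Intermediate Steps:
K = 3
F(t) = 3
w(l, p) = 3 - l*p (w(l, p) = (-l)*p + 3 = -l*p + 3 = 3 - l*p)
1/(w(-3, F(-2))*(-15109) + 1/(-71*4884 + 843127)) = 1/((3 - 1*(-3)*3)*(-15109) + 1/(-71*4884 + 843127)) = 1/((3 + 9)*(-15109) + 1/(-346764 + 843127)) = 1/(12*(-15109) + 1/496363) = 1/(-181308 + 1/496363) = 1/(-89994582803/496363) = -496363/89994582803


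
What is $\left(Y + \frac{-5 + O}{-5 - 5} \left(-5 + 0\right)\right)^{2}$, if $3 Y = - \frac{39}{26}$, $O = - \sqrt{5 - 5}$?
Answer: $9$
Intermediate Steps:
$O = 0$ ($O = - \sqrt{0} = \left(-1\right) 0 = 0$)
$Y = - \frac{1}{2}$ ($Y = \frac{\left(-39\right) \frac{1}{26}}{3} = \frac{1}{3} \left(- \frac{3}{2}\right) = - \frac{1}{2} \approx -0.5$)
$\left(Y + \frac{-5 + O}{-5 - 5} \left(-5 + 0\right)\right)^{2} = \left(- \frac{1}{2} + \frac{-5 + 0}{-5 - 5} \left(-5 + 0\right)\right)^{2} = \left(- \frac{1}{2} + - \frac{5}{-10} \left(-5\right)\right)^{2} = \left(- \frac{1}{2} + \left(-5\right) \left(- \frac{1}{10}\right) \left(-5\right)\right)^{2} = \left(- \frac{1}{2} + \frac{1}{2} \left(-5\right)\right)^{2} = \left(- \frac{1}{2} - \frac{5}{2}\right)^{2} = \left(-3\right)^{2} = 9$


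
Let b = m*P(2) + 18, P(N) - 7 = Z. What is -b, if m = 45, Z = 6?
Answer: -603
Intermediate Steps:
P(N) = 13 (P(N) = 7 + 6 = 13)
b = 603 (b = 45*13 + 18 = 585 + 18 = 603)
-b = -1*603 = -603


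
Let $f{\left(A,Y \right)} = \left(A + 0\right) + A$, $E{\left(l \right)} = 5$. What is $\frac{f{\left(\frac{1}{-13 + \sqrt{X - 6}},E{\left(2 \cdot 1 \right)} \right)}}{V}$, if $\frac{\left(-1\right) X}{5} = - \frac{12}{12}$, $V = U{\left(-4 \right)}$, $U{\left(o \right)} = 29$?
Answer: $- \frac{13}{2465} - \frac{i}{2465} \approx -0.0052738 - 0.00040568 i$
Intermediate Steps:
$V = 29$
$X = 5$ ($X = - 5 \left(- \frac{12}{12}\right) = - 5 \left(\left(-12\right) \frac{1}{12}\right) = \left(-5\right) \left(-1\right) = 5$)
$f{\left(A,Y \right)} = 2 A$ ($f{\left(A,Y \right)} = A + A = 2 A$)
$\frac{f{\left(\frac{1}{-13 + \sqrt{X - 6}},E{\left(2 \cdot 1 \right)} \right)}}{V} = \frac{2 \frac{1}{-13 + \sqrt{5 - 6}}}{29} = \frac{2}{-13 + \sqrt{-1}} \cdot \frac{1}{29} = \frac{2}{-13 + i} \frac{1}{29} = 2 \frac{-13 - i}{170} \cdot \frac{1}{29} = \frac{-13 - i}{85} \cdot \frac{1}{29} = \frac{-13 - i}{2465}$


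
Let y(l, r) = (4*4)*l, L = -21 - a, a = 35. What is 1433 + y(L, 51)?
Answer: 537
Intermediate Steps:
L = -56 (L = -21 - 1*35 = -21 - 35 = -56)
y(l, r) = 16*l
1433 + y(L, 51) = 1433 + 16*(-56) = 1433 - 896 = 537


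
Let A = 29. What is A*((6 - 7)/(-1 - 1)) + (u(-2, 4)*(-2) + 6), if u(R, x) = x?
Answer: 25/2 ≈ 12.500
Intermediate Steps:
A*((6 - 7)/(-1 - 1)) + (u(-2, 4)*(-2) + 6) = 29*((6 - 7)/(-1 - 1)) + (4*(-2) + 6) = 29*(-1/(-2)) + (-8 + 6) = 29*(-1*(-½)) - 2 = 29*(½) - 2 = 29/2 - 2 = 25/2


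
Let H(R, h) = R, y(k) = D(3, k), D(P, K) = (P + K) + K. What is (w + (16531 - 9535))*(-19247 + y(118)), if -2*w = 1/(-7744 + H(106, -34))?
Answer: -169283500848/1273 ≈ -1.3298e+8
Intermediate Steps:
D(P, K) = P + 2*K (D(P, K) = (K + P) + K = P + 2*K)
y(k) = 3 + 2*k
w = 1/15276 (w = -1/(2*(-7744 + 106)) = -½/(-7638) = -½*(-1/7638) = 1/15276 ≈ 6.5462e-5)
(w + (16531 - 9535))*(-19247 + y(118)) = (1/15276 + (16531 - 9535))*(-19247 + (3 + 2*118)) = (1/15276 + 6996)*(-19247 + (3 + 236)) = 106870897*(-19247 + 239)/15276 = (106870897/15276)*(-19008) = -169283500848/1273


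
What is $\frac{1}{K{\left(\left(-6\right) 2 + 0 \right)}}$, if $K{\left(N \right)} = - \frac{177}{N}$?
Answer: $\frac{4}{59} \approx 0.067797$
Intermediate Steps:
$\frac{1}{K{\left(\left(-6\right) 2 + 0 \right)}} = \frac{1}{\left(-177\right) \frac{1}{\left(-6\right) 2 + 0}} = \frac{1}{\left(-177\right) \frac{1}{-12 + 0}} = \frac{1}{\left(-177\right) \frac{1}{-12}} = \frac{1}{\left(-177\right) \left(- \frac{1}{12}\right)} = \frac{1}{\frac{59}{4}} = \frac{4}{59}$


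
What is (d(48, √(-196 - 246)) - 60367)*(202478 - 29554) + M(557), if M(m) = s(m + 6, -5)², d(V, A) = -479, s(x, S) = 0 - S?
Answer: -10521733679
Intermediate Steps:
s(x, S) = -S
M(m) = 25 (M(m) = (-1*(-5))² = 5² = 25)
(d(48, √(-196 - 246)) - 60367)*(202478 - 29554) + M(557) = (-479 - 60367)*(202478 - 29554) + 25 = -60846*172924 + 25 = -10521733704 + 25 = -10521733679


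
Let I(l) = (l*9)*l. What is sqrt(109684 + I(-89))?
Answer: sqrt(180973) ≈ 425.41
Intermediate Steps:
I(l) = 9*l**2 (I(l) = (9*l)*l = 9*l**2)
sqrt(109684 + I(-89)) = sqrt(109684 + 9*(-89)**2) = sqrt(109684 + 9*7921) = sqrt(109684 + 71289) = sqrt(180973)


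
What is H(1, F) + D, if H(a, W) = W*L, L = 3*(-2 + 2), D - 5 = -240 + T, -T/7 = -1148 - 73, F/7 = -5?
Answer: 8312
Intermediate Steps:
F = -35 (F = 7*(-5) = -35)
T = 8547 (T = -7*(-1148 - 73) = -7*(-1221) = 8547)
D = 8312 (D = 5 + (-240 + 8547) = 5 + 8307 = 8312)
L = 0 (L = 3*0 = 0)
H(a, W) = 0 (H(a, W) = W*0 = 0)
H(1, F) + D = 0 + 8312 = 8312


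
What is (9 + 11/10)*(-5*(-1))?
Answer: 101/2 ≈ 50.500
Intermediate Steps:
(9 + 11/10)*(-5*(-1)) = (9 + 11*(⅒))*5 = (9 + 11/10)*5 = (101/10)*5 = 101/2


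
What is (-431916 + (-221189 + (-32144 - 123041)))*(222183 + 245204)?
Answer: -377784238230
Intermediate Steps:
(-431916 + (-221189 + (-32144 - 123041)))*(222183 + 245204) = (-431916 + (-221189 - 155185))*467387 = (-431916 - 376374)*467387 = -808290*467387 = -377784238230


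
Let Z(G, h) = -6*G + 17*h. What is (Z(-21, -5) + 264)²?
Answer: 93025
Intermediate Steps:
(Z(-21, -5) + 264)² = ((-6*(-21) + 17*(-5)) + 264)² = ((126 - 85) + 264)² = (41 + 264)² = 305² = 93025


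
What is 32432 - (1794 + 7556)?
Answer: 23082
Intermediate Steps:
32432 - (1794 + 7556) = 32432 - 1*9350 = 32432 - 9350 = 23082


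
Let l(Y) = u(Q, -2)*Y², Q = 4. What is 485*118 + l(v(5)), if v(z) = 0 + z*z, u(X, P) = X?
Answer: 59730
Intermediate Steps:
v(z) = z² (v(z) = 0 + z² = z²)
l(Y) = 4*Y²
485*118 + l(v(5)) = 485*118 + 4*(5²)² = 57230 + 4*25² = 57230 + 4*625 = 57230 + 2500 = 59730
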